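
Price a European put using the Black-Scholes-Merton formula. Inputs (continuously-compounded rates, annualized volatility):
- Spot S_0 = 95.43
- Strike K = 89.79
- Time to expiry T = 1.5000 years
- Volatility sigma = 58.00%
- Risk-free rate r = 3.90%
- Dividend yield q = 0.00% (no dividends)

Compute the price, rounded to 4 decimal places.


d1 = (ln(S/K) + (r - q + 0.5*sigma^2) * T) / (sigma * sqrt(T)) = 0.52328898
d2 = d1 - sigma * sqrt(T) = -0.18706305
exp(-rT) = 0.94317824; exp(-qT) = 1.00000000
P = K * exp(-rT) * N(-d2) - S_0 * exp(-qT) * N(-d1)
N(-d1) = 0.30038659; N(-d2) = 0.57419440
P = 89.7900 * 0.94317824 * 0.57419440 - 95.4300 * 1.00000000 * 0.30038659 = 19.9615

Answer: Price = 19.9615


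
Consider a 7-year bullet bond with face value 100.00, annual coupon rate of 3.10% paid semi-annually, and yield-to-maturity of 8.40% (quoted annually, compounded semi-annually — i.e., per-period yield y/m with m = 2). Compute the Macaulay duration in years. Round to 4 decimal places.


Coupon per period c = face * coupon_rate / m = 1.550000
Periods per year m = 2; per-period yield y/m = 0.042000
Number of cashflows N = 14
Cashflows (t years, CF_t, discount factor 1/(1+y/m)^(m*t), PV):
  t = 0.5000: CF_t = 1.550000, DF = 0.959693, PV = 1.487524
  t = 1.0000: CF_t = 1.550000, DF = 0.921010, PV = 1.427566
  t = 1.5000: CF_t = 1.550000, DF = 0.883887, PV = 1.370025
  t = 2.0000: CF_t = 1.550000, DF = 0.848260, PV = 1.314803
  t = 2.5000: CF_t = 1.550000, DF = 0.814069, PV = 1.261807
  t = 3.0000: CF_t = 1.550000, DF = 0.781257, PV = 1.210948
  t = 3.5000: CF_t = 1.550000, DF = 0.749766, PV = 1.162138
  t = 4.0000: CF_t = 1.550000, DF = 0.719545, PV = 1.115295
  t = 4.5000: CF_t = 1.550000, DF = 0.690543, PV = 1.070341
  t = 5.0000: CF_t = 1.550000, DF = 0.662709, PV = 1.027199
  t = 5.5000: CF_t = 1.550000, DF = 0.635997, PV = 0.985795
  t = 6.0000: CF_t = 1.550000, DF = 0.610362, PV = 0.946061
  t = 6.5000: CF_t = 1.550000, DF = 0.585760, PV = 0.907928
  t = 7.0000: CF_t = 101.550000, DF = 0.562150, PV = 57.086296
Price P = sum_t PV_t = 72.373727
Macaulay numerator sum_t t * PV_t:
  t * PV_t at t = 0.5000: 0.743762
  t * PV_t at t = 1.0000: 1.427566
  t * PV_t at t = 1.5000: 2.055038
  t * PV_t at t = 2.0000: 2.629607
  t * PV_t at t = 2.5000: 3.154519
  t * PV_t at t = 3.0000: 3.632843
  t * PV_t at t = 3.5000: 4.067483
  t * PV_t at t = 4.0000: 4.461182
  t * PV_t at t = 4.5000: 4.816535
  t * PV_t at t = 5.0000: 5.135994
  t * PV_t at t = 5.5000: 5.421875
  t * PV_t at t = 6.0000: 5.676365
  t * PV_t at t = 6.5000: 5.901531
  t * PV_t at t = 7.0000: 399.604069
Macaulay duration D = (sum_t t * PV_t) / P = 448.728369 / 72.373727 = 6.200156

Answer: Macaulay duration = 6.2002 years


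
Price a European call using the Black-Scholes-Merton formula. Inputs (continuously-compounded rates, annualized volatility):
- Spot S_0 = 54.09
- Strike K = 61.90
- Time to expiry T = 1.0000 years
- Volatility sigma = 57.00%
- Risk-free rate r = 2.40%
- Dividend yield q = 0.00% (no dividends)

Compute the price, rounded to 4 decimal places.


Answer: Price = 9.9113

Derivation:
d1 = (ln(S/K) + (r - q + 0.5*sigma^2) * T) / (sigma * sqrt(T)) = 0.09048973
d2 = d1 - sigma * sqrt(T) = -0.47951027
exp(-rT) = 0.97628571; exp(-qT) = 1.00000000
C = S_0 * exp(-qT) * N(d1) - K * exp(-rT) * N(d2)
N(d1) = 0.53605097; N(d2) = 0.31578783
C = 54.0900 * 1.00000000 * 0.53605097 - 61.9000 * 0.97628571 * 0.31578783 = 9.9113


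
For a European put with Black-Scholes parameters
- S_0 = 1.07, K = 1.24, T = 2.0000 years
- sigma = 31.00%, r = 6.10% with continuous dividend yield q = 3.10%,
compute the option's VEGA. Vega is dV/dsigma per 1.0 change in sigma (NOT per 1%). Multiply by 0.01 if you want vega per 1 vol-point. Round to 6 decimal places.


Answer: Vega = 0.567281

Derivation:
d1 = 0.0197243305; d2 = -0.4186818739
phi(d1) = 0.3988646839; exp(-qT) = 0.9398828868; exp(-rT) = 0.8851483685
Vega = S * exp(-qT) * phi(d1) * sqrt(T) = 1.0700 * 0.9398828868 * 0.3988646839 * 1.4142135624 = 0.567281


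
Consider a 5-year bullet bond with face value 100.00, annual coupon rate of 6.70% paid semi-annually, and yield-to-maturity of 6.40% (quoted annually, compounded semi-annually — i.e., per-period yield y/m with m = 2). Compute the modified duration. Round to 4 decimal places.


Coupon per period c = face * coupon_rate / m = 3.350000
Periods per year m = 2; per-period yield y/m = 0.032000
Number of cashflows N = 10
Cashflows (t years, CF_t, discount factor 1/(1+y/m)^(m*t), PV):
  t = 0.5000: CF_t = 3.350000, DF = 0.968992, PV = 3.246124
  t = 1.0000: CF_t = 3.350000, DF = 0.938946, PV = 3.145469
  t = 1.5000: CF_t = 3.350000, DF = 0.909831, PV = 3.047935
  t = 2.0000: CF_t = 3.350000, DF = 0.881620, PV = 2.953425
  t = 2.5000: CF_t = 3.350000, DF = 0.854283, PV = 2.861846
  t = 3.0000: CF_t = 3.350000, DF = 0.827793, PV = 2.773107
  t = 3.5000: CF_t = 3.350000, DF = 0.802125, PV = 2.687119
  t = 4.0000: CF_t = 3.350000, DF = 0.777253, PV = 2.603798
  t = 4.5000: CF_t = 3.350000, DF = 0.753152, PV = 2.523060
  t = 5.0000: CF_t = 103.350000, DF = 0.729799, PV = 75.424686
Price P = sum_t PV_t = 101.266569
First compute Macaulay numerator sum_t t * PV_t:
  t * PV_t at t = 0.5000: 1.623062
  t * PV_t at t = 1.0000: 3.145469
  t * PV_t at t = 1.5000: 4.571903
  t * PV_t at t = 2.0000: 5.906851
  t * PV_t at t = 2.5000: 7.154616
  t * PV_t at t = 3.0000: 8.319321
  t * PV_t at t = 3.5000: 9.404917
  t * PV_t at t = 4.0000: 10.415191
  t * PV_t at t = 4.5000: 11.353769
  t * PV_t at t = 5.0000: 377.123428
Macaulay duration D = 439.018526 / 101.266569 = 4.335276
Modified duration = D / (1 + y/m) = 4.335276 / (1 + 0.032000) = 4.200849

Answer: Modified duration = 4.2008


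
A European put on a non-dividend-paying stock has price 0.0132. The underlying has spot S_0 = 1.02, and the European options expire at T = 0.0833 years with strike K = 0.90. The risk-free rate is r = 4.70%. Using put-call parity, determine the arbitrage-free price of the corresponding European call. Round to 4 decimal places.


Answer: Call price = 0.1367

Derivation:
Put-call parity: C - P = S_0 * exp(-qT) - K * exp(-rT).
S_0 * exp(-qT) = 1.0200 * 1.00000000 = 1.02000000
K * exp(-rT) = 0.9000 * 0.99609255 = 0.89648330
C = P + S*exp(-qT) - K*exp(-rT)
C = 0.0132 + 1.02000000 - 0.89648330 = 0.1367


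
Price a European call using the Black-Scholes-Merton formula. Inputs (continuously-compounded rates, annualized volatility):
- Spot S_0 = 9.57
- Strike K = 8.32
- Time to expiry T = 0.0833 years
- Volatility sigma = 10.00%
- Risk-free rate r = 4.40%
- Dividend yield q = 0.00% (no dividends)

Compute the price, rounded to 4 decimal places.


d1 = (ln(S/K) + (r - q + 0.5*sigma^2) * T) / (sigma * sqrt(T)) = 4.99112852
d2 = d1 - sigma * sqrt(T) = 4.96226678
exp(-rT) = 0.99634151; exp(-qT) = 1.00000000
C = S_0 * exp(-qT) * N(d1) - K * exp(-rT) * N(d2)
N(d1) = 0.99999970; N(d2) = 0.99999965
C = 9.5700 * 1.00000000 * 0.99999970 - 8.3200 * 0.99634151 * 0.99999965 = 1.2804

Answer: Price = 1.2804


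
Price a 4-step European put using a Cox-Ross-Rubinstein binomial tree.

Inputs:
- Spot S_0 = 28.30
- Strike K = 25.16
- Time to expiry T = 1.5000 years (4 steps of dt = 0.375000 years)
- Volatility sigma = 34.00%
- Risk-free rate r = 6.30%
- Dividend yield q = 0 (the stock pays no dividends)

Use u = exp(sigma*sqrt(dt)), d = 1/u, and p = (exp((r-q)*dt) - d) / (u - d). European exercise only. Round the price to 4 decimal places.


dt = T/N = 0.375000
u = exp(sigma*sqrt(dt)) = 1.231468; d = 1/u = 0.812039
p = (exp((r-q)*dt) - d) / (u - d) = 0.505133
Discount per step: exp(-r*dt) = 0.976652
Stock lattice S(k, i) with i counting down-moves:
  k=0: S(0,0) = 28.3000
  k=1: S(1,0) = 34.8505; S(1,1) = 22.9807
  k=2: S(2,0) = 42.9173; S(2,1) = 28.3000; S(2,2) = 18.6612
  k=3: S(3,0) = 52.8513; S(3,1) = 34.8505; S(3,2) = 22.9807; S(3,3) = 15.1537
  k=4: S(4,0) = 65.0846; S(4,1) = 42.9173; S(4,2) = 28.3000; S(4,3) = 18.6612; S(4,4) = 12.3054
Terminal payoffs V(N, i) = max(K - S_T, 0):
  V(4,0) = 0.000000; V(4,1) = 0.000000; V(4,2) = 0.000000; V(4,3) = 6.498762; V(4,4) = 12.854636
Backward induction: V(k, i) = exp(-r*dt) * [p * V(k+1, i) + (1-p) * V(k+1, i+1)].
  V(3,0) = exp(-r*dt) * [p*0.000000 + (1-p)*0.000000] = 0.000000
  V(3,1) = exp(-r*dt) * [p*0.000000 + (1-p)*0.000000] = 0.000000
  V(3,2) = exp(-r*dt) * [p*0.000000 + (1-p)*6.498762] = 3.140936
  V(3,3) = exp(-r*dt) * [p*6.498762 + (1-p)*12.854636] = 9.418904
  V(2,0) = exp(-r*dt) * [p*0.000000 + (1-p)*0.000000] = 0.000000
  V(2,1) = exp(-r*dt) * [p*0.000000 + (1-p)*3.140936] = 1.518055
  V(2,2) = exp(-r*dt) * [p*3.140936 + (1-p)*9.418904] = 6.101824
  V(1,0) = exp(-r*dt) * [p*0.000000 + (1-p)*1.518055] = 0.733695
  V(1,1) = exp(-r*dt) * [p*1.518055 + (1-p)*6.101824] = 3.698006
  V(0,0) = exp(-r*dt) * [p*0.733695 + (1-p)*3.698006] = 2.149255

Answer: Price = V(0,0) = 2.1493


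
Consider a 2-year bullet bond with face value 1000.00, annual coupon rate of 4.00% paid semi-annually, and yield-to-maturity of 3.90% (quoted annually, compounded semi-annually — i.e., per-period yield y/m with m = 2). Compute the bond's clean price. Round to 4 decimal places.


Coupon per period c = face * coupon_rate / m = 20.000000
Periods per year m = 2; per-period yield y/m = 0.019500
Number of cashflows N = 4
Cashflows (t years, CF_t, discount factor 1/(1+y/m)^(m*t), PV):
  t = 0.5000: CF_t = 20.000000, DF = 0.980873, PV = 19.617460
  t = 1.0000: CF_t = 20.000000, DF = 0.962112, PV = 19.242236
  t = 1.5000: CF_t = 20.000000, DF = 0.943709, PV = 18.874189
  t = 2.0000: CF_t = 1020.000000, DF = 0.925659, PV = 944.172292
Price P = sum_t PV_t = 1001.906177

Answer: Price = 1001.9062


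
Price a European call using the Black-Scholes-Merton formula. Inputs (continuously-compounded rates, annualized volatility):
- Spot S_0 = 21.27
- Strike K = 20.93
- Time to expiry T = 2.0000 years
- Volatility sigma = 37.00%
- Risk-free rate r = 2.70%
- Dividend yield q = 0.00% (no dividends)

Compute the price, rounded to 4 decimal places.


Answer: Price = 4.9986

Derivation:
d1 = (ln(S/K) + (r - q + 0.5*sigma^2) * T) / (sigma * sqrt(T)) = 0.39562451
d2 = d1 - sigma * sqrt(T) = -0.12763451
exp(-rT) = 0.94743211; exp(-qT) = 1.00000000
C = S_0 * exp(-qT) * N(d1) - K * exp(-rT) * N(d2)
N(d1) = 0.65380897; N(d2) = 0.44921911
C = 21.2700 * 1.00000000 * 0.65380897 - 20.9300 * 0.94743211 * 0.44921911 = 4.9986


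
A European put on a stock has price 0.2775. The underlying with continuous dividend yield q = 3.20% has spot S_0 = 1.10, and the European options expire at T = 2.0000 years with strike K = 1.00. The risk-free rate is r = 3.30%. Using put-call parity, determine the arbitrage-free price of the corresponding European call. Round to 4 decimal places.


Put-call parity: C - P = S_0 * exp(-qT) - K * exp(-rT).
S_0 * exp(-qT) = 1.1000 * 0.93800500 = 1.03180550
K * exp(-rT) = 1.0000 * 0.93613086 = 0.93613086
C = P + S*exp(-qT) - K*exp(-rT)
C = 0.2775 + 1.03180550 - 0.93613086 = 0.3732

Answer: Call price = 0.3732


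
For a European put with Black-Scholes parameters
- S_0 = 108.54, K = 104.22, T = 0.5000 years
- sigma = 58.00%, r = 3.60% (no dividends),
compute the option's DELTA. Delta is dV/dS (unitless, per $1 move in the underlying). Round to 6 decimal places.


d1 = 0.3479811920; d2 = -0.0621407411
phi(d1) = 0.3755048138; exp(-qT) = 1.0000000000; exp(-rT) = 0.9821610324
N(-d1) = 0.3639271542
Delta = -exp(-qT) * N(-d1) = -1.0000000000 * 0.3639271542 = -0.363927

Answer: Delta = -0.363927


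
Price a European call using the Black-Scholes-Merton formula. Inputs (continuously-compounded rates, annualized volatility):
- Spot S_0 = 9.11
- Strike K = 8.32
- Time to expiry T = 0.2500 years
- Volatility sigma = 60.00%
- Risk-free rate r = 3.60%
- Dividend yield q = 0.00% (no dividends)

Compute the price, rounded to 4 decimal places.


d1 = (ln(S/K) + (r - q + 0.5*sigma^2) * T) / (sigma * sqrt(T)) = 0.48236819
d2 = d1 - sigma * sqrt(T) = 0.18236819
exp(-rT) = 0.99104038; exp(-qT) = 1.00000000
C = S_0 * exp(-qT) * N(d1) - K * exp(-rT) * N(d2)
N(d1) = 0.68522779; N(d2) = 0.57235311
C = 9.1100 * 1.00000000 * 0.68522779 - 8.3200 * 0.99104038 * 0.57235311 = 1.5231

Answer: Price = 1.5231


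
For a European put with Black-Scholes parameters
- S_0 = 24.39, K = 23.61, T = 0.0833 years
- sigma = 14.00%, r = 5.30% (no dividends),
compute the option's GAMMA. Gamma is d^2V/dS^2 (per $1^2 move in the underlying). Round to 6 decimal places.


d1 = 0.9338636534; d2 = 0.8934572182
phi(d1) = 0.2579500817; exp(-qT) = 1.0000000000; exp(-rT) = 0.9955948313
Gamma = exp(-qT) * phi(d1) / (S * sigma * sqrt(T)) = 1.0000000000 * 0.2579500817 / (24.3900 * 0.1400 * 0.2886173938) = 0.261742

Answer: Gamma = 0.261742


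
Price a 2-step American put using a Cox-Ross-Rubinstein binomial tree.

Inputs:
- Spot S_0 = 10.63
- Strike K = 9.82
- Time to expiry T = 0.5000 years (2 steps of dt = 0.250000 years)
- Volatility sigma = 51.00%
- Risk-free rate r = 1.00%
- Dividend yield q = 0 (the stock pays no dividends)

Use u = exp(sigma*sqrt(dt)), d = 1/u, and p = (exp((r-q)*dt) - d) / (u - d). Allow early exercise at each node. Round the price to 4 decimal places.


dt = T/N = 0.250000
u = exp(sigma*sqrt(dt)) = 1.290462; d = 1/u = 0.774916
p = (exp((r-q)*dt) - d) / (u - d) = 0.441449
Discount per step: exp(-r*dt) = 0.997503
Stock lattice S(k, i) with i counting down-moves:
  k=0: S(0,0) = 10.6300
  k=1: S(1,0) = 13.7176; S(1,1) = 8.2374
  k=2: S(2,0) = 17.7020; S(2,1) = 10.6300; S(2,2) = 6.3833
Terminal payoffs V(N, i) = max(K - S_T, 0):
  V(2,0) = 0.000000; V(2,1) = 0.000000; V(2,2) = 3.436732
Backward induction: V(k, i) = exp(-r*dt) * [p * V(k+1, i) + (1-p) * V(k+1, i+1)]; then take max(V_cont, immediate exercise) for American.
  V(1,0) = exp(-r*dt) * [p*0.000000 + (1-p)*0.000000] = 0.000000; exercise = 0.000000; V(1,0) = max -> 0.000000
  V(1,1) = exp(-r*dt) * [p*0.000000 + (1-p)*3.436732] = 1.914799; exercise = 1.582638; V(1,1) = max -> 1.914799
  V(0,0) = exp(-r*dt) * [p*0.000000 + (1-p)*1.914799] = 1.066843; exercise = 0.000000; V(0,0) = max -> 1.066843

Answer: Price = V(0,0) = 1.0668


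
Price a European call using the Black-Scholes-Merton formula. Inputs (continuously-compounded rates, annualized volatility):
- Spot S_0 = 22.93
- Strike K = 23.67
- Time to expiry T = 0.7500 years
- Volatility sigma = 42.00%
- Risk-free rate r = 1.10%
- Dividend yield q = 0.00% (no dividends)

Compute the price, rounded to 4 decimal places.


d1 = (ln(S/K) + (r - q + 0.5*sigma^2) * T) / (sigma * sqrt(T)) = 0.11722320
d2 = d1 - sigma * sqrt(T) = -0.24650747
exp(-rT) = 0.99178394; exp(-qT) = 1.00000000
C = S_0 * exp(-qT) * N(d1) - K * exp(-rT) * N(d2)
N(d1) = 0.54665841; N(d2) = 0.40264471
C = 22.9300 * 1.00000000 * 0.54665841 - 23.6700 * 0.99178394 * 0.40264471 = 3.0826

Answer: Price = 3.0826


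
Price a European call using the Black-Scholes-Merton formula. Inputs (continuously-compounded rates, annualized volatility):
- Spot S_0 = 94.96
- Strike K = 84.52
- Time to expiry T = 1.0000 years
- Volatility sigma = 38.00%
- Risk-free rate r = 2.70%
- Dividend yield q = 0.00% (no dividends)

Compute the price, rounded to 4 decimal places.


d1 = (ln(S/K) + (r - q + 0.5*sigma^2) * T) / (sigma * sqrt(T)) = 0.56754620
d2 = d1 - sigma * sqrt(T) = 0.18754620
exp(-rT) = 0.97336124; exp(-qT) = 1.00000000
C = S_0 * exp(-qT) * N(d1) - K * exp(-rT) * N(d2)
N(d1) = 0.71482843; N(d2) = 0.57438380
C = 94.9600 * 1.00000000 * 0.71482843 - 84.5200 * 0.97336124 * 0.57438380 = 20.6264

Answer: Price = 20.6264


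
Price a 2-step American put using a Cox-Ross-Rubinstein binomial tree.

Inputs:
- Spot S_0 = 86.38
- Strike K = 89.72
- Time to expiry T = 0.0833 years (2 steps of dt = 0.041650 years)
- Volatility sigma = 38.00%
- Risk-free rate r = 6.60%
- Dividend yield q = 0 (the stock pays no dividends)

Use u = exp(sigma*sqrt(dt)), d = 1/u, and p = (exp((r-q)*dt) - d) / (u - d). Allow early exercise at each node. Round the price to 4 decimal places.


dt = T/N = 0.041650
u = exp(sigma*sqrt(dt)) = 1.080638; d = 1/u = 0.925379
p = (exp((r-q)*dt) - d) / (u - d) = 0.498351
Discount per step: exp(-r*dt) = 0.997255
Stock lattice S(k, i) with i counting down-moves:
  k=0: S(0,0) = 86.3800
  k=1: S(1,0) = 93.3455; S(1,1) = 79.9343
  k=2: S(2,0) = 100.8727; S(2,1) = 86.3800; S(2,2) = 73.9695
Terminal payoffs V(N, i) = max(K - S_T, 0):
  V(2,0) = 0.000000; V(2,1) = 3.340000; V(2,2) = 15.750500
Backward induction: V(k, i) = exp(-r*dt) * [p * V(k+1, i) + (1-p) * V(k+1, i+1)]; then take max(V_cont, immediate exercise) for American.
  V(1,0) = exp(-r*dt) * [p*0.000000 + (1-p)*3.340000] = 1.670907; exercise = 0.000000; V(1,0) = max -> 1.670907
  V(1,1) = exp(-r*dt) * [p*3.340000 + (1-p)*15.750500] = 9.539451; exercise = 9.785743; V(1,1) = max -> 9.785743
  V(0,0) = exp(-r*dt) * [p*1.670907 + (1-p)*9.785743] = 5.725941; exercise = 3.340000; V(0,0) = max -> 5.725941

Answer: Price = V(0,0) = 5.7259


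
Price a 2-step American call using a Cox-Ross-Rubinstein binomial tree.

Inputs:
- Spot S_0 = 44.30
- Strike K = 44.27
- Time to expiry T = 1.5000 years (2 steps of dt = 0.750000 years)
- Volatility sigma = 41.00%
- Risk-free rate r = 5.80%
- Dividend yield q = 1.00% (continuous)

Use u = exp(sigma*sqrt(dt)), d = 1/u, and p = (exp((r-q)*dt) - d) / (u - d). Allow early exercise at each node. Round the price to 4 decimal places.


Answer: Price = V(0,0) = 9.0116

Derivation:
dt = T/N = 0.750000
u = exp(sigma*sqrt(dt)) = 1.426281; d = 1/u = 0.701124
p = (exp((r-q)*dt) - d) / (u - d) = 0.462702
Discount per step: exp(-r*dt) = 0.957433
Stock lattice S(k, i) with i counting down-moves:
  k=0: S(0,0) = 44.3000
  k=1: S(1,0) = 63.1843; S(1,1) = 31.0598
  k=2: S(2,0) = 90.1185; S(2,1) = 44.3000; S(2,2) = 21.7768
Terminal payoffs V(N, i) = max(S_T - K, 0):
  V(2,0) = 45.848503; V(2,1) = 0.030000; V(2,2) = 0.000000
Backward induction: V(k, i) = exp(-r*dt) * [p * V(k+1, i) + (1-p) * V(k+1, i+1)]; then take max(V_cont, immediate exercise) for American.
  V(1,0) = exp(-r*dt) * [p*45.848503 + (1-p)*0.030000] = 20.326604; exercise = 18.914252; V(1,0) = max -> 20.326604
  V(1,1) = exp(-r*dt) * [p*0.030000 + (1-p)*0.000000] = 0.013290; exercise = 0.000000; V(1,1) = max -> 0.013290
  V(0,0) = exp(-r*dt) * [p*20.326604 + (1-p)*0.013290] = 9.011648; exercise = 0.030000; V(0,0) = max -> 9.011648


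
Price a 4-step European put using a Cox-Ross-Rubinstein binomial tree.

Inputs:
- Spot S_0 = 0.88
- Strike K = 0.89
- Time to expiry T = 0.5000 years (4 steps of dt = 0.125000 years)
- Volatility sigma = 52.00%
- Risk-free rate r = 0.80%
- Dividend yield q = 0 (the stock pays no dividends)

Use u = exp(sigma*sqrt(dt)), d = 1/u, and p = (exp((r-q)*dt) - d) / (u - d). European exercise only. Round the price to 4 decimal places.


Answer: Price = V(0,0) = 0.1261

Derivation:
dt = T/N = 0.125000
u = exp(sigma*sqrt(dt)) = 1.201833; d = 1/u = 0.832062
p = (exp((r-q)*dt) - d) / (u - d) = 0.456873
Discount per step: exp(-r*dt) = 0.999000
Stock lattice S(k, i) with i counting down-moves:
  k=0: S(0,0) = 0.8800
  k=1: S(1,0) = 1.0576; S(1,1) = 0.7322
  k=2: S(2,0) = 1.2711; S(2,1) = 0.8800; S(2,2) = 0.6092
  k=3: S(3,0) = 1.5276; S(3,1) = 1.0576; S(3,2) = 0.7322; S(3,3) = 0.5069
  k=4: S(4,0) = 1.8359; S(4,1) = 1.2711; S(4,2) = 0.8800; S(4,3) = 0.6092; S(4,4) = 0.4218
Terminal payoffs V(N, i) = max(K - S_T, 0):
  V(4,0) = 0.000000; V(4,1) = 0.000000; V(4,2) = 0.010000; V(4,3) = 0.280751; V(4,4) = 0.468200
Backward induction: V(k, i) = exp(-r*dt) * [p * V(k+1, i) + (1-p) * V(k+1, i+1)].
  V(3,0) = exp(-r*dt) * [p*0.000000 + (1-p)*0.000000] = 0.000000
  V(3,1) = exp(-r*dt) * [p*0.000000 + (1-p)*0.010000] = 0.005426
  V(3,2) = exp(-r*dt) * [p*0.010000 + (1-p)*0.280751] = 0.156895
  V(3,3) = exp(-r*dt) * [p*0.280751 + (1-p)*0.468200] = 0.382178
  V(2,0) = exp(-r*dt) * [p*0.000000 + (1-p)*0.005426] = 0.002944
  V(2,1) = exp(-r*dt) * [p*0.005426 + (1-p)*0.156895] = 0.087605
  V(2,2) = exp(-r*dt) * [p*0.156895 + (1-p)*0.382178] = 0.278973
  V(1,0) = exp(-r*dt) * [p*0.002944 + (1-p)*0.087605] = 0.048877
  V(1,1) = exp(-r*dt) * [p*0.087605 + (1-p)*0.278973] = 0.191351
  V(0,0) = exp(-r*dt) * [p*0.048877 + (1-p)*0.191351] = 0.126132


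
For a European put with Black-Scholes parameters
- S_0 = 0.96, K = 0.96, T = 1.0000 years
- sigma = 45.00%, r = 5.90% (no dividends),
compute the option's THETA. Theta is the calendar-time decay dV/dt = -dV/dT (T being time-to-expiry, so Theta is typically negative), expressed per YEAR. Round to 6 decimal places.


d1 = 0.3561111111; d2 = -0.0938888889
phi(d1) = 0.3744316155; exp(-qT) = 1.0000000000; exp(-rT) = 0.9427067692
Theta = -S*exp(-qT)*phi(d1)*sigma/(2*sqrt(T)) + r*K*exp(-rT)*N(-d2) - q*S*exp(-qT)*N(-d1)
N(-d1) = 0.3608786783; N(-d2) = 0.5374012899; sqrt(T) = 1.0000000000
Term 1 = -0.9600 * 1.0000000000 * 0.3744316155 * 0.4500 / (2 * 1.0000000000) = -0.0808772289
Term 2 = 0.0590 * 0.9600 * 0.9427067692 * 0.5374012899 = 0.0286944943
Term 3 = 0 (no dividend yield, q = 0)
Theta = -0.0808772289 + (0.0286944943) + (0.0000000000) = -0.052183

Answer: Theta = -0.052183


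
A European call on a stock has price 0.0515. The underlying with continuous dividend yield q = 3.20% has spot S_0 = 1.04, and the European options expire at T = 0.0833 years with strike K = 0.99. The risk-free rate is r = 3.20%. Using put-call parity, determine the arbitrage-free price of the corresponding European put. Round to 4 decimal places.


Put-call parity: C - P = S_0 * exp(-qT) - K * exp(-rT).
S_0 * exp(-qT) = 1.0400 * 0.99733795 = 1.03723147
K * exp(-rT) = 0.9900 * 0.99733795 = 0.98736457
P = C - S*exp(-qT) + K*exp(-rT)
P = 0.0515 - 1.03723147 + 0.98736457 = 0.0016

Answer: Put price = 0.0016


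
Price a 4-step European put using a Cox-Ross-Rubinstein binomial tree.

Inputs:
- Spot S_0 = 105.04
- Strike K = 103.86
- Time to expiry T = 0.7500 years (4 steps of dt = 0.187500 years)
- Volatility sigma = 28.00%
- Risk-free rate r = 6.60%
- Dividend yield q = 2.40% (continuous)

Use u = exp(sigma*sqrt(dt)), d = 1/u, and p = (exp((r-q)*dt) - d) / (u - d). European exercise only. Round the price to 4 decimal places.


Answer: Price = V(0,0) = 7.3438

Derivation:
dt = T/N = 0.187500
u = exp(sigma*sqrt(dt)) = 1.128900; d = 1/u = 0.885818
p = (exp((r-q)*dt) - d) / (u - d) = 0.502251
Discount per step: exp(-r*dt) = 0.987701
Stock lattice S(k, i) with i counting down-moves:
  k=0: S(0,0) = 105.0400
  k=1: S(1,0) = 118.5796; S(1,1) = 93.0463
  k=2: S(2,0) = 133.8645; S(2,1) = 105.0400; S(2,2) = 82.4221
  k=3: S(3,0) = 151.1196; S(3,1) = 118.5796; S(3,2) = 93.0463; S(3,3) = 73.0110
  k=4: S(4,0) = 170.5989; S(4,1) = 133.8645; S(4,2) = 105.0400; S(4,3) = 82.4221; S(4,4) = 64.6745
Terminal payoffs V(N, i) = max(K - S_T, 0):
  V(4,0) = 0.000000; V(4,1) = 0.000000; V(4,2) = 0.000000; V(4,3) = 21.437858; V(4,4) = 39.185500
Backward induction: V(k, i) = exp(-r*dt) * [p * V(k+1, i) + (1-p) * V(k+1, i+1)].
  V(3,0) = exp(-r*dt) * [p*0.000000 + (1-p)*0.000000] = 0.000000
  V(3,1) = exp(-r*dt) * [p*0.000000 + (1-p)*0.000000] = 0.000000
  V(3,2) = exp(-r*dt) * [p*0.000000 + (1-p)*21.437858] = 10.539445
  V(3,3) = exp(-r*dt) * [p*21.437858 + (1-p)*39.185500] = 29.899431
  V(2,0) = exp(-r*dt) * [p*0.000000 + (1-p)*0.000000] = 0.000000
  V(2,1) = exp(-r*dt) * [p*0.000000 + (1-p)*10.539445] = 5.181483
  V(2,2) = exp(-r*dt) * [p*10.539445 + (1-p)*29.899431] = 19.927729
  V(1,0) = exp(-r*dt) * [p*0.000000 + (1-p)*5.181483] = 2.547361
  V(1,1) = exp(-r*dt) * [p*5.181483 + (1-p)*19.927729] = 12.367420
  V(0,0) = exp(-r*dt) * [p*2.547361 + (1-p)*12.367420] = 7.343844


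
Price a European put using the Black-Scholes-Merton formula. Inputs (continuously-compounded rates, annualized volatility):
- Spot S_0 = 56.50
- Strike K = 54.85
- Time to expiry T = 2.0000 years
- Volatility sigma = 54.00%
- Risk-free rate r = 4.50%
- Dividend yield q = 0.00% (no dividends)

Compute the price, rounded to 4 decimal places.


d1 = (ln(S/K) + (r - q + 0.5*sigma^2) * T) / (sigma * sqrt(T)) = 0.53849907
d2 = d1 - sigma * sqrt(T) = -0.22517625
exp(-rT) = 0.91393119; exp(-qT) = 1.00000000
P = K * exp(-rT) * N(-d2) - S_0 * exp(-qT) * N(-d1)
N(-d1) = 0.29511627; N(-d2) = 0.58907892
P = 54.8500 * 0.91393119 * 0.58907892 - 56.5000 * 1.00000000 * 0.29511627 = 12.8559

Answer: Price = 12.8559


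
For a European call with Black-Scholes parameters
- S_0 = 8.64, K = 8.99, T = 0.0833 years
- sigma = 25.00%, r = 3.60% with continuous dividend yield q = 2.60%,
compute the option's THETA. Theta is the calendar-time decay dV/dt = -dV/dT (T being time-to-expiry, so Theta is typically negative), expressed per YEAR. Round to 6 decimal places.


d1 = -0.5027297931; d2 = -0.5748841416
phi(d1) = 0.3515838118; exp(-qT) = 0.9978365437; exp(-rT) = 0.9970056919
Theta = -S*exp(-qT)*phi(d1)*sigma/(2*sqrt(T)) - r*K*exp(-rT)*N(d2) + q*S*exp(-qT)*N(d1)
N(d1) = 0.3075771300; N(d2) = 0.2826848279; sqrt(T) = 0.2886173938
Term 1 = -8.6400 * 0.9978365437 * 0.3515838118 * 0.2500 / (2 * 0.2886173938) = -1.3127726803
Term 2 = -0.0360 * 8.9900 * 0.9970056919 * 0.2826848279 = -0.0912141741
Term 3 = 0.0260 * 8.6400 * 0.9978365437 * 0.3075771300 = 0.0689446444
Theta = -1.3127726803 + (-0.0912141741) + (0.0689446444) = -1.335042

Answer: Theta = -1.335042


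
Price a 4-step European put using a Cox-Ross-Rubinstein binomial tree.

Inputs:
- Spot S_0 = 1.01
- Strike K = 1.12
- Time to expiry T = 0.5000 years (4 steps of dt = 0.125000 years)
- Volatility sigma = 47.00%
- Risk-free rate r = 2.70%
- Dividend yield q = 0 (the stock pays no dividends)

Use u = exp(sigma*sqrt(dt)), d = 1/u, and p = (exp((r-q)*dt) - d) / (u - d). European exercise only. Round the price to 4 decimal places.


dt = T/N = 0.125000
u = exp(sigma*sqrt(dt)) = 1.180774; d = 1/u = 0.846902
p = (exp((r-q)*dt) - d) / (u - d) = 0.468679
Discount per step: exp(-r*dt) = 0.996631
Stock lattice S(k, i) with i counting down-moves:
  k=0: S(0,0) = 1.0100
  k=1: S(1,0) = 1.1926; S(1,1) = 0.8554
  k=2: S(2,0) = 1.4082; S(2,1) = 1.0100; S(2,2) = 0.7244
  k=3: S(3,0) = 1.6627; S(3,1) = 1.1926; S(3,2) = 0.8554; S(3,3) = 0.6135
  k=4: S(4,0) = 1.9633; S(4,1) = 1.4082; S(4,2) = 1.0100; S(4,3) = 0.7244; S(4,4) = 0.5196
Terminal payoffs V(N, i) = max(K - S_T, 0):
  V(4,0) = 0.000000; V(4,1) = 0.000000; V(4,2) = 0.110000; V(4,3) = 0.395584; V(4,4) = 0.600418
Backward induction: V(k, i) = exp(-r*dt) * [p * V(k+1, i) + (1-p) * V(k+1, i+1)].
  V(3,0) = exp(-r*dt) * [p*0.000000 + (1-p)*0.000000] = 0.000000
  V(3,1) = exp(-r*dt) * [p*0.000000 + (1-p)*0.110000] = 0.058248
  V(3,2) = exp(-r*dt) * [p*0.110000 + (1-p)*0.395584] = 0.260855
  V(3,3) = exp(-r*dt) * [p*0.395584 + (1-p)*0.600418] = 0.502717
  V(2,0) = exp(-r*dt) * [p*0.000000 + (1-p)*0.058248] = 0.030844
  V(2,1) = exp(-r*dt) * [p*0.058248 + (1-p)*0.260855] = 0.165339
  V(2,2) = exp(-r*dt) * [p*0.260855 + (1-p)*0.502717] = 0.388050
  V(1,0) = exp(-r*dt) * [p*0.030844 + (1-p)*0.165339] = 0.101959
  V(1,1) = exp(-r*dt) * [p*0.165339 + (1-p)*0.388050] = 0.282714
  V(0,0) = exp(-r*dt) * [p*0.101959 + (1-p)*0.282714] = 0.197331

Answer: Price = V(0,0) = 0.1973


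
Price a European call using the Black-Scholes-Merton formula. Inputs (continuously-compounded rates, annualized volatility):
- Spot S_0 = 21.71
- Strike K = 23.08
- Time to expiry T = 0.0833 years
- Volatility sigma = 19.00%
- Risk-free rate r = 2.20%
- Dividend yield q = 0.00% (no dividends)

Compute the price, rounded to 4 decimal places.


Answer: Price = 0.0871

Derivation:
d1 = (ln(S/K) + (r - q + 0.5*sigma^2) * T) / (sigma * sqrt(T)) = -1.05507178
d2 = d1 - sigma * sqrt(T) = -1.10990908
exp(-rT) = 0.99816908; exp(-qT) = 1.00000000
C = S_0 * exp(-qT) * N(d1) - K * exp(-rT) * N(d2)
N(d1) = 0.14569625; N(d2) = 0.13351910
C = 21.7100 * 1.00000000 * 0.14569625 - 23.0800 * 0.99816908 * 0.13351910 = 0.0871


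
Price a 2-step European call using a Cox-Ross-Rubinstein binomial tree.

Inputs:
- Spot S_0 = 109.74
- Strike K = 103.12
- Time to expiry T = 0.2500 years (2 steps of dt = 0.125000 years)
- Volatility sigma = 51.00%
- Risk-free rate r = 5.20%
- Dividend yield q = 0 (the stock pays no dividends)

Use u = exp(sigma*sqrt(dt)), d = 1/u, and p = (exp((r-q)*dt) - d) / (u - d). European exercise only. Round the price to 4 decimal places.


dt = T/N = 0.125000
u = exp(sigma*sqrt(dt)) = 1.197591; d = 1/u = 0.835009
p = (exp((r-q)*dt) - d) / (u - d) = 0.473029
Discount per step: exp(-r*dt) = 0.993521
Stock lattice S(k, i) with i counting down-moves:
  k=0: S(0,0) = 109.7400
  k=1: S(1,0) = 131.4237; S(1,1) = 91.6339
  k=2: S(2,0) = 157.3918; S(2,1) = 109.7400; S(2,2) = 76.5152
Terminal payoffs V(N, i) = max(S_T - K, 0):
  V(2,0) = 54.271824; V(2,1) = 6.620000; V(2,2) = 0.000000
Backward induction: V(k, i) = exp(-r*dt) * [p * V(k+1, i) + (1-p) * V(k+1, i+1)].
  V(1,0) = exp(-r*dt) * [p*54.271824 + (1-p)*6.620000] = 28.971768
  V(1,1) = exp(-r*dt) * [p*6.620000 + (1-p)*0.000000] = 3.111164
  V(0,0) = exp(-r*dt) * [p*28.971768 + (1-p)*3.111164] = 15.244569

Answer: Price = V(0,0) = 15.2446


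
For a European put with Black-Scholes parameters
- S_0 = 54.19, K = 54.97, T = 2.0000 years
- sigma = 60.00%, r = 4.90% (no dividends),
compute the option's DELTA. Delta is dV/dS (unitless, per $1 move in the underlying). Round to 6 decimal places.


d1 = 0.5229158447; d2 = -0.3256122928
phi(d1) = 0.3479630359; exp(-qT) = 1.0000000000; exp(-rT) = 0.9066489038
N(-d1) = 0.3005164089
Delta = -exp(-qT) * N(-d1) = -1.0000000000 * 0.3005164089 = -0.300516

Answer: Delta = -0.300516


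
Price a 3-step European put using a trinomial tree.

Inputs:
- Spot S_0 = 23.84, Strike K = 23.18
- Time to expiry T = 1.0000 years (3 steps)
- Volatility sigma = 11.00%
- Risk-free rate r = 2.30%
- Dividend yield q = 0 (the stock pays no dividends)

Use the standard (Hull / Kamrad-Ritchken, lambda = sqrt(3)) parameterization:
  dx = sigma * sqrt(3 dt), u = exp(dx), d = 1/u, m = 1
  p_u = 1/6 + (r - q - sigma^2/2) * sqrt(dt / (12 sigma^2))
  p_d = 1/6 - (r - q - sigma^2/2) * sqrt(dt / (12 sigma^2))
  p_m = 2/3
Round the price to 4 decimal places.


Answer: Price = V(0,0) = 0.5292

Derivation:
dt = T/N = 0.333333; dx = sigma*sqrt(3*dt) = 0.110000
u = exp(dx) = 1.116278; d = 1/u = 0.895834
p_u = 0.192348, p_m = 0.666667, p_d = 0.140985
Discount per step: exp(-r*dt) = 0.992363
Stock lattice S(k, j) with j the centered position index:
  k=0: S(0,+0) = 23.8400
  k=1: S(1,-1) = 21.3567; S(1,+0) = 23.8400; S(1,+1) = 26.6121
  k=2: S(2,-2) = 19.1320; S(2,-1) = 21.3567; S(2,+0) = 23.8400; S(2,+1) = 26.6121; S(2,+2) = 29.7065
  k=3: S(3,-3) = 17.1391; S(3,-2) = 19.1320; S(3,-1) = 21.3567; S(3,+0) = 23.8400; S(3,+1) = 26.6121; S(3,+2) = 29.7065; S(3,+3) = 33.1607
Terminal payoffs V(N, j) = max(K - S_T, 0):
  V(3,-3) = 6.040858; V(3,-2) = 4.047952; V(3,-1) = 1.823314; V(3,+0) = 0.000000; V(3,+1) = 0.000000; V(3,+2) = 0.000000; V(3,+3) = 0.000000
Backward induction: V(k, j) = exp(-r*dt) * [p_u * V(k+1, j+1) + p_m * V(k+1, j) + p_d * V(k+1, j-1)]
  V(2,-2) = exp(-r*dt) * [p_u*1.823314 + p_m*4.047952 + p_d*6.040858] = 3.871222
  V(2,-1) = exp(-r*dt) * [p_u*0.000000 + p_m*1.823314 + p_d*4.047952] = 1.772601
  V(2,+0) = exp(-r*dt) * [p_u*0.000000 + p_m*0.000000 + p_d*1.823314] = 0.255096
  V(2,+1) = exp(-r*dt) * [p_u*0.000000 + p_m*0.000000 + p_d*0.000000] = 0.000000
  V(2,+2) = exp(-r*dt) * [p_u*0.000000 + p_m*0.000000 + p_d*0.000000] = 0.000000
  V(1,-1) = exp(-r*dt) * [p_u*0.255096 + p_m*1.772601 + p_d*3.871222] = 1.763016
  V(1,+0) = exp(-r*dt) * [p_u*0.000000 + p_m*0.255096 + p_d*1.772601] = 0.416767
  V(1,+1) = exp(-r*dt) * [p_u*0.000000 + p_m*0.000000 + p_d*0.255096] = 0.035690
  V(0,+0) = exp(-r*dt) * [p_u*0.035690 + p_m*0.416767 + p_d*1.763016] = 0.529195


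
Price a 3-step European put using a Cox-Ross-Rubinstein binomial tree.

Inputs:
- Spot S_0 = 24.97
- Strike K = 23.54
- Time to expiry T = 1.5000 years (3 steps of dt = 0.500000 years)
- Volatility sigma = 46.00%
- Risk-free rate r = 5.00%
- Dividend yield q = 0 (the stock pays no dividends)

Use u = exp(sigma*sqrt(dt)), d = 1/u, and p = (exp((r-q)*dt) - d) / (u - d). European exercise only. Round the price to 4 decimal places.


dt = T/N = 0.500000
u = exp(sigma*sqrt(dt)) = 1.384403; d = 1/u = 0.722333
p = (exp((r-q)*dt) - d) / (u - d) = 0.457628
Discount per step: exp(-r*dt) = 0.975310
Stock lattice S(k, i) with i counting down-moves:
  k=0: S(0,0) = 24.9700
  k=1: S(1,0) = 34.5685; S(1,1) = 18.0367
  k=2: S(2,0) = 47.8568; S(2,1) = 24.9700; S(2,2) = 13.0285
  k=3: S(3,0) = 66.2531; S(3,1) = 34.5685; S(3,2) = 18.0367; S(3,3) = 9.4109
Terminal payoffs V(N, i) = max(K - S_T, 0):
  V(3,0) = 0.000000; V(3,1) = 0.000000; V(3,2) = 5.503347; V(3,3) = 14.129108
Backward induction: V(k, i) = exp(-r*dt) * [p * V(k+1, i) + (1-p) * V(k+1, i+1)].
  V(2,0) = exp(-r*dt) * [p*0.000000 + (1-p)*0.000000] = 0.000000
  V(2,1) = exp(-r*dt) * [p*0.000000 + (1-p)*5.503347] = 2.911162
  V(2,2) = exp(-r*dt) * [p*5.503347 + (1-p)*14.129108] = 9.930327
  V(1,0) = exp(-r*dt) * [p*0.000000 + (1-p)*2.911162] = 1.539948
  V(1,1) = exp(-r*dt) * [p*2.911162 + (1-p)*9.930327] = 6.552285
  V(0,0) = exp(-r*dt) * [p*1.539948 + (1-p)*6.552285] = 4.153354

Answer: Price = V(0,0) = 4.1534


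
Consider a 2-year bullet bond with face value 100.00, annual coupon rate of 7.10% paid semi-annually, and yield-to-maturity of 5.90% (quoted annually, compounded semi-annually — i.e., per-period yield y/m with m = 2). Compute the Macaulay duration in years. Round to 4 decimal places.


Coupon per period c = face * coupon_rate / m = 3.550000
Periods per year m = 2; per-period yield y/m = 0.029500
Number of cashflows N = 4
Cashflows (t years, CF_t, discount factor 1/(1+y/m)^(m*t), PV):
  t = 0.5000: CF_t = 3.550000, DF = 0.971345, PV = 3.448276
  t = 1.0000: CF_t = 3.550000, DF = 0.943512, PV = 3.349467
  t = 1.5000: CF_t = 3.550000, DF = 0.916476, PV = 3.253489
  t = 2.0000: CF_t = 103.550000, DF = 0.890214, PV = 92.181697
Price P = sum_t PV_t = 102.232928
Macaulay numerator sum_t t * PV_t:
  t * PV_t at t = 0.5000: 1.724138
  t * PV_t at t = 1.0000: 3.349467
  t * PV_t at t = 1.5000: 4.880233
  t * PV_t at t = 2.0000: 184.363394
Macaulay duration D = (sum_t t * PV_t) / P = 194.317232 / 102.232928 = 1.900730

Answer: Macaulay duration = 1.9007 years


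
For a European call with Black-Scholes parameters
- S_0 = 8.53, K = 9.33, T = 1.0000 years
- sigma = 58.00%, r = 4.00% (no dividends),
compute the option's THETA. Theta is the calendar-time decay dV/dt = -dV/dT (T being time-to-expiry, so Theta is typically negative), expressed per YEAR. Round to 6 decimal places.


d1 = 0.2044040459; d2 = -0.3755959541
phi(d1) = 0.3906946227; exp(-qT) = 1.0000000000; exp(-rT) = 0.9607894392
Theta = -S*exp(-qT)*phi(d1)*sigma/(2*sqrt(T)) - r*K*exp(-rT)*N(d2) + q*S*exp(-qT)*N(d1)
N(d1) = 0.5809811156; N(d2) = 0.3536086495; sqrt(T) = 1.0000000000
Term 1 = -8.5300 * 1.0000000000 * 0.3906946227 * 0.5800 / (2 * 1.0000000000) = -0.9664612882
Term 2 = -0.0400 * 9.3300 * 0.9607894392 * 0.3536086495 = -0.1267922578
Term 3 = 0 (no dividend yield, q = 0)
Theta = -0.9664612882 + (-0.1267922578) + (0.0000000000) = -1.093254

Answer: Theta = -1.093254


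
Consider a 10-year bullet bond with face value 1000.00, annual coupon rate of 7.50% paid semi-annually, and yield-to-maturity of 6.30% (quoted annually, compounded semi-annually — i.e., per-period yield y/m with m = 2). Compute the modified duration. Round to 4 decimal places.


Coupon per period c = face * coupon_rate / m = 37.500000
Periods per year m = 2; per-period yield y/m = 0.031500
Number of cashflows N = 20
Cashflows (t years, CF_t, discount factor 1/(1+y/m)^(m*t), PV):
  t = 0.5000: CF_t = 37.500000, DF = 0.969462, PV = 36.354823
  t = 1.0000: CF_t = 37.500000, DF = 0.939856, PV = 35.244618
  t = 1.5000: CF_t = 37.500000, DF = 0.911155, PV = 34.168316
  t = 2.0000: CF_t = 37.500000, DF = 0.883330, PV = 33.124882
  t = 2.5000: CF_t = 37.500000, DF = 0.856355, PV = 32.113313
  t = 3.0000: CF_t = 37.500000, DF = 0.830204, PV = 31.132635
  t = 3.5000: CF_t = 37.500000, DF = 0.804851, PV = 30.181905
  t = 4.0000: CF_t = 37.500000, DF = 0.780272, PV = 29.260208
  t = 4.5000: CF_t = 37.500000, DF = 0.756444, PV = 28.366658
  t = 5.0000: CF_t = 37.500000, DF = 0.733344, PV = 27.500396
  t = 5.5000: CF_t = 37.500000, DF = 0.710949, PV = 26.660587
  t = 6.0000: CF_t = 37.500000, DF = 0.689238, PV = 25.846425
  t = 6.5000: CF_t = 37.500000, DF = 0.668190, PV = 25.057125
  t = 7.0000: CF_t = 37.500000, DF = 0.647785, PV = 24.291930
  t = 7.5000: CF_t = 37.500000, DF = 0.628003, PV = 23.550101
  t = 8.0000: CF_t = 37.500000, DF = 0.608825, PV = 22.830927
  t = 8.5000: CF_t = 37.500000, DF = 0.590232, PV = 22.133715
  t = 9.0000: CF_t = 37.500000, DF = 0.572208, PV = 21.457795
  t = 9.5000: CF_t = 37.500000, DF = 0.554734, PV = 20.802515
  t = 10.0000: CF_t = 1037.500000, DF = 0.537793, PV = 557.960506
Price P = sum_t PV_t = 1088.039379
First compute Macaulay numerator sum_t t * PV_t:
  t * PV_t at t = 0.5000: 18.177412
  t * PV_t at t = 1.0000: 35.244618
  t * PV_t at t = 1.5000: 51.252474
  t * PV_t at t = 2.0000: 66.249764
  t * PV_t at t = 2.5000: 80.283281
  t * PV_t at t = 3.0000: 93.397904
  t * PV_t at t = 3.5000: 105.636666
  t * PV_t at t = 4.0000: 117.040832
  t * PV_t at t = 4.5000: 127.649962
  t * PV_t at t = 5.0000: 137.501979
  t * PV_t at t = 5.5000: 146.633230
  t * PV_t at t = 6.0000: 155.078550
  t * PV_t at t = 6.5000: 162.871316
  t * PV_t at t = 7.0000: 170.043508
  t * PV_t at t = 7.5000: 176.625761
  t * PV_t at t = 8.0000: 182.647418
  t * PV_t at t = 8.5000: 188.136580
  t * PV_t at t = 9.0000: 193.120152
  t * PV_t at t = 9.5000: 197.623897
  t * PV_t at t = 10.0000: 5579.605057
Macaulay duration D = 7984.820359 / 1088.039379 = 7.338724
Modified duration = D / (1 + y/m) = 7.338724 / (1 + 0.031500) = 7.114613

Answer: Modified duration = 7.1146


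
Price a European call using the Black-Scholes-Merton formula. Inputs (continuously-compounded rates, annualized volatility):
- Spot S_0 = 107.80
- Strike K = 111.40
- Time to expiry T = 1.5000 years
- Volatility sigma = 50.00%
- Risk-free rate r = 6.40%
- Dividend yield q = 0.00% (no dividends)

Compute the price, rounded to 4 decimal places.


Answer: Price = 28.5644

Derivation:
d1 = (ln(S/K) + (r - q + 0.5*sigma^2) * T) / (sigma * sqrt(T)) = 0.40931028
d2 = d1 - sigma * sqrt(T) = -0.20306216
exp(-rT) = 0.90846402; exp(-qT) = 1.00000000
C = S_0 * exp(-qT) * N(d1) - K * exp(-rT) * N(d2)
N(d1) = 0.65884401; N(d2) = 0.41954322
C = 107.8000 * 1.00000000 * 0.65884401 - 111.4000 * 0.90846402 * 0.41954322 = 28.5644


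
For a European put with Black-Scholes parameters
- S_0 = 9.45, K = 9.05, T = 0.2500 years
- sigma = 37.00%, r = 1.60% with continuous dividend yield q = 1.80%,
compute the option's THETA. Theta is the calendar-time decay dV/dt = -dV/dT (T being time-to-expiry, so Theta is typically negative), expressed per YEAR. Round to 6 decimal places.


d1 = 0.3235809935; d2 = 0.1385809935
phi(d1) = 0.3785940096; exp(-qT) = 0.9955101098; exp(-rT) = 0.9960079893
Theta = -S*exp(-qT)*phi(d1)*sigma/(2*sqrt(T)) + r*K*exp(-rT)*N(-d2) - q*S*exp(-qT)*N(-d1)
N(-d1) = 0.3731276397; N(-d2) = 0.4448906317; sqrt(T) = 0.5000000000
Term 1 = -9.4500 * 0.9955101098 * 0.3785940096 * 0.3700 / (2 * 0.5000000000) = -1.3178104447
Term 2 = 0.0160 * 9.0500 * 0.9960079893 * 0.4448906317 = 0.0641629975
Term 3 = -0.0180 * 9.4500 * 0.9955101098 * 0.3731276397 = -0.0631840426
Theta = -1.3178104447 + (0.0641629975) + (-0.0631840426) = -1.316831

Answer: Theta = -1.316831


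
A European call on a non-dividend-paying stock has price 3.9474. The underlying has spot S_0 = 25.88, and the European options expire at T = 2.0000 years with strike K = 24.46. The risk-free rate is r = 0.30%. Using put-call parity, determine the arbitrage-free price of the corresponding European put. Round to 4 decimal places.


Answer: Put price = 2.3811

Derivation:
Put-call parity: C - P = S_0 * exp(-qT) - K * exp(-rT).
S_0 * exp(-qT) = 25.8800 * 1.00000000 = 25.88000000
K * exp(-rT) = 24.4600 * 0.99401796 = 24.31367940
P = C - S*exp(-qT) + K*exp(-rT)
P = 3.9474 - 25.88000000 + 24.31367940 = 2.3811


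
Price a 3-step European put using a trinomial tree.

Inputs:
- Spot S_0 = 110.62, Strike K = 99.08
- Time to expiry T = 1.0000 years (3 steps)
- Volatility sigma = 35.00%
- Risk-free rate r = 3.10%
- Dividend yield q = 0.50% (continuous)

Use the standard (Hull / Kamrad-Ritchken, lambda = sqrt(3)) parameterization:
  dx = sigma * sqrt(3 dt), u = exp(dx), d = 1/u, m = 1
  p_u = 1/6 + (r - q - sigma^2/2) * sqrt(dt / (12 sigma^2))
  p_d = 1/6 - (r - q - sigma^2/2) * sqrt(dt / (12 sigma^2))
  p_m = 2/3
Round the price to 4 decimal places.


dt = T/N = 0.333333; dx = sigma*sqrt(3*dt) = 0.350000
u = exp(dx) = 1.419068; d = 1/u = 0.704688
p_u = 0.149881, p_m = 0.666667, p_d = 0.183452
Discount per step: exp(-r*dt) = 0.989720
Stock lattice S(k, j) with j the centered position index:
  k=0: S(0,+0) = 110.6200
  k=1: S(1,-1) = 77.9526; S(1,+0) = 110.6200; S(1,+1) = 156.9773
  k=2: S(2,-2) = 54.9323; S(2,-1) = 77.9526; S(2,+0) = 110.6200; S(2,+1) = 156.9773; S(2,+2) = 222.7613
  k=3: S(3,-3) = 38.7101; S(3,-2) = 54.9323; S(3,-1) = 77.9526; S(3,+0) = 110.6200; S(3,+1) = 156.9773; S(3,+2) = 222.7613; S(3,+3) = 316.1134
Terminal payoffs V(N, j) = max(K - S_T, 0):
  V(3,-3) = 60.369886; V(3,-2) = 44.147734; V(3,-1) = 21.127404; V(3,+0) = 0.000000; V(3,+1) = 0.000000; V(3,+2) = 0.000000; V(3,+3) = 0.000000
Backward induction: V(k, j) = exp(-r*dt) * [p_u * V(k+1, j+1) + p_m * V(k+1, j) + p_d * V(k+1, j-1)]
  V(2,-2) = exp(-r*dt) * [p_u*21.127404 + p_m*44.147734 + p_d*60.369886] = 43.224449
  V(2,-1) = exp(-r*dt) * [p_u*0.000000 + p_m*21.127404 + p_d*44.147734] = 21.955889
  V(2,+0) = exp(-r*dt) * [p_u*0.000000 + p_m*0.000000 + p_d*21.127404] = 3.836028
  V(2,+1) = exp(-r*dt) * [p_u*0.000000 + p_m*0.000000 + p_d*0.000000] = 0.000000
  V(2,+2) = exp(-r*dt) * [p_u*0.000000 + p_m*0.000000 + p_d*0.000000] = 0.000000
  V(1,-1) = exp(-r*dt) * [p_u*3.836028 + p_m*21.955889 + p_d*43.224449] = 22.903934
  V(1,+0) = exp(-r*dt) * [p_u*0.000000 + p_m*3.836028 + p_d*21.955889] = 6.517515
  V(1,+1) = exp(-r*dt) * [p_u*0.000000 + p_m*0.000000 + p_d*3.836028] = 0.696494
  V(0,+0) = exp(-r*dt) * [p_u*0.696494 + p_m*6.517515 + p_d*22.903934] = 8.562247

Answer: Price = V(0,0) = 8.5622
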